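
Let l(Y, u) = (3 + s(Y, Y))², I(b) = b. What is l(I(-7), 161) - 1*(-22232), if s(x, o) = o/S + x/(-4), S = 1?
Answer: 355793/16 ≈ 22237.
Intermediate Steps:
s(x, o) = o - x/4 (s(x, o) = o/1 + x/(-4) = o*1 + x*(-¼) = o - x/4)
l(Y, u) = (3 + 3*Y/4)² (l(Y, u) = (3 + (Y - Y/4))² = (3 + 3*Y/4)²)
l(I(-7), 161) - 1*(-22232) = 9*(4 - 7)²/16 - 1*(-22232) = (9/16)*(-3)² + 22232 = (9/16)*9 + 22232 = 81/16 + 22232 = 355793/16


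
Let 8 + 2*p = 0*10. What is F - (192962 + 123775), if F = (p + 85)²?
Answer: -310176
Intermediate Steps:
p = -4 (p = -4 + (0*10)/2 = -4 + (½)*0 = -4 + 0 = -4)
F = 6561 (F = (-4 + 85)² = 81² = 6561)
F - (192962 + 123775) = 6561 - (192962 + 123775) = 6561 - 1*316737 = 6561 - 316737 = -310176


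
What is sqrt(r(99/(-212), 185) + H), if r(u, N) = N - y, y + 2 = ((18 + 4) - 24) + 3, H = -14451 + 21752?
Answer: sqrt(7487) ≈ 86.527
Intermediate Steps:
H = 7301
y = -1 (y = -2 + (((18 + 4) - 24) + 3) = -2 + ((22 - 24) + 3) = -2 + (-2 + 3) = -2 + 1 = -1)
r(u, N) = 1 + N (r(u, N) = N - 1*(-1) = N + 1 = 1 + N)
sqrt(r(99/(-212), 185) + H) = sqrt((1 + 185) + 7301) = sqrt(186 + 7301) = sqrt(7487)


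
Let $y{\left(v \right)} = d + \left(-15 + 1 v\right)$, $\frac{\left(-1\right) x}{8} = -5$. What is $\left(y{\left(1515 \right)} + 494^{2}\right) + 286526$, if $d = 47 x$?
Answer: $533942$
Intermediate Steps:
$x = 40$ ($x = \left(-8\right) \left(-5\right) = 40$)
$d = 1880$ ($d = 47 \cdot 40 = 1880$)
$y{\left(v \right)} = 1865 + v$ ($y{\left(v \right)} = 1880 + \left(-15 + 1 v\right) = 1880 + \left(-15 + v\right) = 1865 + v$)
$\left(y{\left(1515 \right)} + 494^{2}\right) + 286526 = \left(\left(1865 + 1515\right) + 494^{2}\right) + 286526 = \left(3380 + 244036\right) + 286526 = 247416 + 286526 = 533942$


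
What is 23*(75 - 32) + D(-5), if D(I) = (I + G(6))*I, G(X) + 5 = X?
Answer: 1009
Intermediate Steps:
G(X) = -5 + X
D(I) = I*(1 + I) (D(I) = (I + (-5 + 6))*I = (I + 1)*I = (1 + I)*I = I*(1 + I))
23*(75 - 32) + D(-5) = 23*(75 - 32) - 5*(1 - 5) = 23*43 - 5*(-4) = 989 + 20 = 1009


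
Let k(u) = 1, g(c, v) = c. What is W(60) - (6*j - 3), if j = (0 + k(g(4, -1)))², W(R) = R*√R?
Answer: -3 + 120*√15 ≈ 461.76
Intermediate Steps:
W(R) = R^(3/2)
j = 1 (j = (0 + 1)² = 1² = 1)
W(60) - (6*j - 3) = 60^(3/2) - (6*1 - 3) = 120*√15 - (6 - 3) = 120*√15 - 1*3 = 120*√15 - 3 = -3 + 120*√15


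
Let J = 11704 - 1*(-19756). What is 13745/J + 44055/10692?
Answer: 193552/42471 ≈ 4.5573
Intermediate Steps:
J = 31460 (J = 11704 + 19756 = 31460)
13745/J + 44055/10692 = 13745/31460 + 44055/10692 = 13745*(1/31460) + 44055*(1/10692) = 2749/6292 + 445/108 = 193552/42471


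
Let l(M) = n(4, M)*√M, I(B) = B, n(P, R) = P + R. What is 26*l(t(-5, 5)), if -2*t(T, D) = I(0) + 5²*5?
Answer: -7605*I*√10/2 ≈ -12025.0*I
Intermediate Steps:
t(T, D) = -125/2 (t(T, D) = -(0 + 5²*5)/2 = -(0 + 25*5)/2 = -(0 + 125)/2 = -½*125 = -125/2)
l(M) = √M*(4 + M) (l(M) = (4 + M)*√M = √M*(4 + M))
26*l(t(-5, 5)) = 26*(√(-125/2)*(4 - 125/2)) = 26*((5*I*√10/2)*(-117/2)) = 26*(-585*I*√10/4) = -7605*I*√10/2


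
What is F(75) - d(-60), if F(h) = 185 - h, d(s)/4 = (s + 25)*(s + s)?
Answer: -16690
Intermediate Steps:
d(s) = 8*s*(25 + s) (d(s) = 4*((s + 25)*(s + s)) = 4*((25 + s)*(2*s)) = 4*(2*s*(25 + s)) = 8*s*(25 + s))
F(75) - d(-60) = (185 - 1*75) - 8*(-60)*(25 - 60) = (185 - 75) - 8*(-60)*(-35) = 110 - 1*16800 = 110 - 16800 = -16690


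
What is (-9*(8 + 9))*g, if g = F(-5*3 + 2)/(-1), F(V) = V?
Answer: -1989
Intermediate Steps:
g = 13 (g = (-5*3 + 2)/(-1) = (-15 + 2)*(-1) = -13*(-1) = 13)
(-9*(8 + 9))*g = -9*(8 + 9)*13 = -9*17*13 = -153*13 = -1989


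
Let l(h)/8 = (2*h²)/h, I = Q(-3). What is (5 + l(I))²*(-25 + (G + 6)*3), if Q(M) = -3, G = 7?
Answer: 25886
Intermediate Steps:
I = -3
l(h) = 16*h (l(h) = 8*((2*h²)/h) = 8*(2*h) = 16*h)
(5 + l(I))²*(-25 + (G + 6)*3) = (5 + 16*(-3))²*(-25 + (7 + 6)*3) = (5 - 48)²*(-25 + 13*3) = (-43)²*(-25 + 39) = 1849*14 = 25886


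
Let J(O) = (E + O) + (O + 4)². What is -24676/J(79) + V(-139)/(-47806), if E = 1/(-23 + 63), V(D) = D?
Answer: -1520893291/429823746 ≈ -3.5384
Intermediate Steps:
E = 1/40 ≈ 0.025000
J(O) = 1/40 + O + (4 + O)² (J(O) = (1/40 + O) + (O + 4)² = (1/40 + O) + (4 + O)² = 1/40 + O + (4 + O)²)
-24676/J(79) + V(-139)/(-47806) = -24676/(641/40 + 79² + 9*79) - 139/(-47806) = -24676/(641/40 + 6241 + 711) - 139*(-1/47806) = -24676/278721/40 + 139/47806 = -24676*40/278721 + 139/47806 = -31840/8991 + 139/47806 = -1520893291/429823746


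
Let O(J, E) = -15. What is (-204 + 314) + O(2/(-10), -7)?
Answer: 95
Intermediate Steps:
(-204 + 314) + O(2/(-10), -7) = (-204 + 314) - 15 = 110 - 15 = 95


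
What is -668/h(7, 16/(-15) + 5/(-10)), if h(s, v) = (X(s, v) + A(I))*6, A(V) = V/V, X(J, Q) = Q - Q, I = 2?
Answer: -334/3 ≈ -111.33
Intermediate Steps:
X(J, Q) = 0
A(V) = 1
h(s, v) = 6 (h(s, v) = (0 + 1)*6 = 1*6 = 6)
-668/h(7, 16/(-15) + 5/(-10)) = -668/6 = -668*1/6 = -334/3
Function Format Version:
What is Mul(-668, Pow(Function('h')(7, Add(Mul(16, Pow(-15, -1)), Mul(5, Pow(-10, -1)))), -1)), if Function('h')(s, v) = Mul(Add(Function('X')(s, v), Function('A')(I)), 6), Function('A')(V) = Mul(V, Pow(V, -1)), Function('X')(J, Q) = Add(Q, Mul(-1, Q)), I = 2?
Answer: Rational(-334, 3) ≈ -111.33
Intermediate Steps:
Function('X')(J, Q) = 0
Function('A')(V) = 1
Function('h')(s, v) = 6 (Function('h')(s, v) = Mul(Add(0, 1), 6) = Mul(1, 6) = 6)
Mul(-668, Pow(Function('h')(7, Add(Mul(16, Pow(-15, -1)), Mul(5, Pow(-10, -1)))), -1)) = Mul(-668, Pow(6, -1)) = Mul(-668, Rational(1, 6)) = Rational(-334, 3)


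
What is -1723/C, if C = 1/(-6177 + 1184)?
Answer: 8602939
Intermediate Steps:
C = -1/4993 (C = 1/(-4993) = -1/4993 ≈ -0.00020028)
-1723/C = -1723/(-1/4993) = -1723*(-4993) = 8602939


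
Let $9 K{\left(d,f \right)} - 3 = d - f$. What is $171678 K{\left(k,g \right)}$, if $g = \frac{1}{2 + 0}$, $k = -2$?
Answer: $\frac{28613}{3} \approx 9537.7$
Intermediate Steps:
$g = \frac{1}{2} \approx 0.5$
$K{\left(d,f \right)} = \frac{1}{3} - \frac{f}{9} + \frac{d}{9}$ ($K{\left(d,f \right)} = \frac{1}{3} + \frac{d - f}{9} = \frac{1}{3} + \left(- \frac{f}{9} + \frac{d}{9}\right) = \frac{1}{3} - \frac{f}{9} + \frac{d}{9}$)
$171678 K{\left(k,g \right)} = 171678 \left(\frac{1}{3} - \frac{1}{18} + \frac{1}{9} \left(-2\right)\right) = 171678 \left(\frac{1}{3} - \frac{1}{18} - \frac{2}{9}\right) = 171678 \cdot \frac{1}{18} = \frac{28613}{3}$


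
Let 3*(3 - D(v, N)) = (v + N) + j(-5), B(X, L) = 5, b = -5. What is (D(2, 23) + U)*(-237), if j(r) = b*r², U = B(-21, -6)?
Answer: -9796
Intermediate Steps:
U = 5
j(r) = -5*r²
D(v, N) = 134/3 - N/3 - v/3 (D(v, N) = 3 - ((v + N) - 5*(-5)²)/3 = 3 - ((N + v) - 5*25)/3 = 3 - ((N + v) - 125)/3 = 3 - (-125 + N + v)/3 = 3 + (125/3 - N/3 - v/3) = 134/3 - N/3 - v/3)
(D(2, 23) + U)*(-237) = ((134/3 - ⅓*23 - ⅓*2) + 5)*(-237) = ((134/3 - 23/3 - ⅔) + 5)*(-237) = (109/3 + 5)*(-237) = (124/3)*(-237) = -9796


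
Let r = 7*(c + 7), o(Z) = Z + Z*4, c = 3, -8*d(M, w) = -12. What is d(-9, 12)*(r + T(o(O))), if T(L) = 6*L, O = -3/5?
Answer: 78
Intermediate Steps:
d(M, w) = 3/2 (d(M, w) = -1/8*(-12) = 3/2)
O = -3/5 (O = -3*1/5 = -3/5 ≈ -0.60000)
o(Z) = 5*Z (o(Z) = Z + 4*Z = 5*Z)
r = 70 (r = 7*(3 + 7) = 7*10 = 70)
d(-9, 12)*(r + T(o(O))) = 3*(70 + 6*(5*(-3/5)))/2 = 3*(70 + 6*(-3))/2 = 3*(70 - 18)/2 = (3/2)*52 = 78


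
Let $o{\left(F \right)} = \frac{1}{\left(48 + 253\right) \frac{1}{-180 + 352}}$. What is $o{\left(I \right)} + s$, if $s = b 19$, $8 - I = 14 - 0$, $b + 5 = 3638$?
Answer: $\frac{483193}{7} \approx 69028.0$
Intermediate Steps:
$b = 3633$ ($b = -5 + 3638 = 3633$)
$I = -6$ ($I = 8 - \left(14 - 0\right) = 8 - \left(14 + 0\right) = 8 - 14 = -6$)
$s = 69027$ ($s = 3633 \cdot 19 = 69027$)
$o{\left(F \right)} = \frac{4}{7}$ ($o{\left(F \right)} = \frac{1}{301 \cdot \frac{1}{172}} = \frac{1}{\frac{7}{4}} = \frac{4}{7}$)
$o{\left(I \right)} + s = \frac{4}{7} + 69027 = \frac{483193}{7}$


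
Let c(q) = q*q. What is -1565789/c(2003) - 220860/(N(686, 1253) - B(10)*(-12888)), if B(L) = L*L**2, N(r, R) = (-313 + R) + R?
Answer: -7023138238339/17238523442579 ≈ -0.40741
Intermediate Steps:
c(q) = q**2
N(r, R) = -313 + 2*R
B(L) = L**3
-1565789/c(2003) - 220860/(N(686, 1253) - B(10)*(-12888)) = -1565789/(2003**2) - 220860/((-313 + 2*1253) - 10**3*(-12888)) = -1565789/4012009 - 220860/((-313 + 2506) - 1000*(-12888)) = -1565789*1/4012009 - 220860/(2193 - 1*(-12888000)) = -1565789/4012009 - 220860/(2193 + 12888000) = -1565789/4012009 - 220860/12890193 = -1565789/4012009 - 220860*1/12890193 = -1565789/4012009 - 73620/4296731 = -7023138238339/17238523442579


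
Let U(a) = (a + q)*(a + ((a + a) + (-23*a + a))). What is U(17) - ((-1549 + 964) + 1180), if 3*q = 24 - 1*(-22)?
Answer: -33116/3 ≈ -11039.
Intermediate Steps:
q = 46/3 (q = (24 - 1*(-22))/3 = (24 + 22)/3 = (⅓)*46 = 46/3 ≈ 15.333)
U(a) = -19*a*(46/3 + a) (U(a) = (a + 46/3)*(a + ((a + a) + (-23*a + a))) = (46/3 + a)*(a + (2*a - 22*a)) = (46/3 + a)*(a - 20*a) = (46/3 + a)*(-19*a) = -19*a*(46/3 + a))
U(17) - ((-1549 + 964) + 1180) = -19/3*17*(46 + 3*17) - ((-1549 + 964) + 1180) = -19/3*17*(46 + 51) - (-585 + 1180) = -19/3*17*97 - 1*595 = -31331/3 - 595 = -33116/3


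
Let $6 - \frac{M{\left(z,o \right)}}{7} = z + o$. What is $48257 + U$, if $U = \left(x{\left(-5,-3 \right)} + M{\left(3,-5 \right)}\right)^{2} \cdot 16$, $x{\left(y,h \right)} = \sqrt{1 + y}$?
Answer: $98369 + 3584 i \approx 98369.0 + 3584.0 i$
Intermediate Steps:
$M{\left(z,o \right)} = 42 - 7 o - 7 z$ ($M{\left(z,o \right)} = 42 - 7 \left(z + o\right) = 42 - 7 \left(o + z\right) = 42 - \left(7 o + 7 z\right) = 42 - 7 o - 7 z$)
$U = 16 \left(56 + 2 i\right)^{2}$ ($U = \left(\sqrt{1 - 5} - -56\right)^{2} \cdot 16 = \left(\sqrt{-4} + \left(42 + 35 - 21\right)\right)^{2} \cdot 16 = \left(2 i + 56\right)^{2} \cdot 16 = \left(56 + 2 i\right)^{2} \cdot 16 = 16 \left(56 + 2 i\right)^{2} \approx 50112.0 + 3584.0 i$)
$48257 + U = 48257 + \left(50112 + 3584 i\right) = 98369 + 3584 i$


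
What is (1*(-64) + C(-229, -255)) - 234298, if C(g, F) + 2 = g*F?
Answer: -175969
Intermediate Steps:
C(g, F) = -2 + F*g (C(g, F) = -2 + g*F = -2 + F*g)
(1*(-64) + C(-229, -255)) - 234298 = (1*(-64) + (-2 - 255*(-229))) - 234298 = (-64 + (-2 + 58395)) - 234298 = (-64 + 58393) - 234298 = 58329 - 234298 = -175969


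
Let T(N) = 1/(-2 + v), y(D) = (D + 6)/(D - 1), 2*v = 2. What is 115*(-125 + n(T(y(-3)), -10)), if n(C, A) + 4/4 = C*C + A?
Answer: -15525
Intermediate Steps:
v = 1 (v = (½)*2 = 1)
y(D) = (6 + D)/(-1 + D)
T(N) = -1 (T(N) = 1/(-2 + 1) = 1/(-1) = -1)
n(C, A) = -1 + A + C² (n(C, A) = -1 + (C*C + A) = -1 + (C² + A) = -1 + (A + C²) = -1 + A + C²)
115*(-125 + n(T(y(-3)), -10)) = 115*(-125 + (-1 - 10 + (-1)²)) = 115*(-125 + (-1 - 10 + 1)) = 115*(-125 - 10) = 115*(-135) = -15525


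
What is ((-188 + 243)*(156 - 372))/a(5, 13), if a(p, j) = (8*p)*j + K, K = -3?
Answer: -1080/47 ≈ -22.979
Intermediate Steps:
a(p, j) = -3 + 8*j*p (a(p, j) = (8*p)*j - 3 = 8*j*p - 3 = -3 + 8*j*p)
((-188 + 243)*(156 - 372))/a(5, 13) = ((-188 + 243)*(156 - 372))/(-3 + 8*13*5) = (55*(-216))/(-3 + 520) = -11880/517 = -11880*1/517 = -1080/47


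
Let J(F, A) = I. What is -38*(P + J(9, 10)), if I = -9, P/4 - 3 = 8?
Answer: -1330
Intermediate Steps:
P = 44 (P = 12 + 4*8 = 12 + 32 = 44)
J(F, A) = -9
-38*(P + J(9, 10)) = -38*(44 - 9) = -38*35 = -1330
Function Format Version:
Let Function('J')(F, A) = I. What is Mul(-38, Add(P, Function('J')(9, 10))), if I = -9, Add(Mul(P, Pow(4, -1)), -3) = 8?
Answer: -1330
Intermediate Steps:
P = 44 (P = Add(12, Mul(4, 8)) = Add(12, 32) = 44)
Function('J')(F, A) = -9
Mul(-38, Add(P, Function('J')(9, 10))) = Mul(-38, Add(44, -9)) = Mul(-38, 35) = -1330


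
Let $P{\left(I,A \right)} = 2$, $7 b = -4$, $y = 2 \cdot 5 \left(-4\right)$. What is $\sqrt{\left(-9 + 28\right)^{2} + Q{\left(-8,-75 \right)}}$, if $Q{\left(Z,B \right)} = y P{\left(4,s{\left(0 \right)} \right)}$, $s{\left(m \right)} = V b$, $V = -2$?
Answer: $\sqrt{281} \approx 16.763$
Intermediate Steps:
$y = -40$ ($y = 10 \left(-4\right) = -40$)
$b = - \frac{4}{7}$ ($b = \frac{1}{7} \left(-4\right) = - \frac{4}{7} \approx -0.57143$)
$s{\left(m \right)} = \frac{8}{7}$ ($s{\left(m \right)} = \left(-2\right) \left(- \frac{4}{7}\right) = \frac{8}{7}$)
$Q{\left(Z,B \right)} = -80$ ($Q{\left(Z,B \right)} = \left(-40\right) 2 = -80$)
$\sqrt{\left(-9 + 28\right)^{2} + Q{\left(-8,-75 \right)}} = \sqrt{\left(-9 + 28\right)^{2} - 80} = \sqrt{19^{2} - 80} = \sqrt{361 - 80} = \sqrt{281}$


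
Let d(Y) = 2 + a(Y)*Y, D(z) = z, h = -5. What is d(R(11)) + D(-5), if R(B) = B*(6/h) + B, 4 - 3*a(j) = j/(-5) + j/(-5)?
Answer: -661/125 ≈ -5.2880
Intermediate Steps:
a(j) = 4/3 + 2*j/15 (a(j) = 4/3 - (j/(-5) + j/(-5))/3 = 4/3 - (j*(-⅕) + j*(-⅕))/3 = 4/3 - (-j/5 - j/5)/3 = 4/3 - (-2)*j/15 = 4/3 + 2*j/15)
R(B) = -B/5 (R(B) = B*(6/(-5)) + B = B*(6*(-⅕)) + B = B*(-6/5) + B = -6*B/5 + B = -B/5)
d(Y) = 2 + Y*(4/3 + 2*Y/15) (d(Y) = 2 + (4/3 + 2*Y/15)*Y = 2 + Y*(4/3 + 2*Y/15))
d(R(11)) + D(-5) = (2 + 2*(-⅕*11)*(10 - ⅕*11)/15) - 5 = (2 + (2/15)*(-11/5)*(10 - 11/5)) - 5 = (2 + (2/15)*(-11/5)*(39/5)) - 5 = (2 - 286/125) - 5 = -36/125 - 5 = -661/125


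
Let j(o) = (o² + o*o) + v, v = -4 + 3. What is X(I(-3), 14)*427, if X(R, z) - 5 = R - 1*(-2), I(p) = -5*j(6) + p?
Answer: -149877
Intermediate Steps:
v = -1
j(o) = -1 + 2*o² (j(o) = (o² + o*o) - 1 = (o² + o²) - 1 = 2*o² - 1 = -1 + 2*o²)
I(p) = -355 + p (I(p) = -5*(-1 + 2*6²) + p = -5*(-1 + 2*36) + p = -5*(-1 + 72) + p = -5*71 + p = -355 + p)
X(R, z) = 7 + R (X(R, z) = 5 + (R - 1*(-2)) = 5 + (R + 2) = 5 + (2 + R) = 7 + R)
X(I(-3), 14)*427 = (7 + (-355 - 3))*427 = (7 - 358)*427 = -351*427 = -149877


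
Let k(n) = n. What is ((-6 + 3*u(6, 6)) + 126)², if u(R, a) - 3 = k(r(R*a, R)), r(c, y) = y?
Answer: 21609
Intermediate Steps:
u(R, a) = 3 + R
((-6 + 3*u(6, 6)) + 126)² = ((-6 + 3*(3 + 6)) + 126)² = ((-6 + 3*9) + 126)² = ((-6 + 27) + 126)² = (21 + 126)² = 147² = 21609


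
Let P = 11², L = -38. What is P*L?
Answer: -4598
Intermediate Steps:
P = 121
P*L = 121*(-38) = -4598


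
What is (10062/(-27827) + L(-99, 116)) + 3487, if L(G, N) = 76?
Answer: 99137539/27827 ≈ 3562.6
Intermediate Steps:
(10062/(-27827) + L(-99, 116)) + 3487 = (10062/(-27827) + 76) + 3487 = (10062*(-1/27827) + 76) + 3487 = (-10062/27827 + 76) + 3487 = 2104790/27827 + 3487 = 99137539/27827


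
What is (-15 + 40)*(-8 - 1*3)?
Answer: -275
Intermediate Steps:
(-15 + 40)*(-8 - 1*3) = 25*(-8 - 3) = 25*(-11) = -275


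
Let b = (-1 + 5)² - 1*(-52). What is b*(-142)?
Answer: -9656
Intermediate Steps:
b = 68 (b = 4² + 52 = 16 + 52 = 68)
b*(-142) = 68*(-142) = -9656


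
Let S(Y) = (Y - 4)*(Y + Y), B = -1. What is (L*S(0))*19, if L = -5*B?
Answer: 0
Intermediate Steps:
L = 5 (L = -5*(-1) = 5)
S(Y) = 2*Y*(-4 + Y) (S(Y) = (-4 + Y)*(2*Y) = 2*Y*(-4 + Y))
(L*S(0))*19 = (5*(2*0*(-4 + 0)))*19 = (5*(2*0*(-4)))*19 = (5*0)*19 = 0*19 = 0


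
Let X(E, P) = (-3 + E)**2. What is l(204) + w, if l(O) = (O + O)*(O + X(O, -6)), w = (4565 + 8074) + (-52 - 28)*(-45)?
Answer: 16583079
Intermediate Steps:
w = 16239 (w = 12639 - 80*(-45) = 12639 + 3600 = 16239)
l(O) = 2*O*(O + (-3 + O)**2) (l(O) = (O + O)*(O + (-3 + O)**2) = (2*O)*(O + (-3 + O)**2) = 2*O*(O + (-3 + O)**2))
l(204) + w = 2*204*(204 + (-3 + 204)**2) + 16239 = 2*204*(204 + 201**2) + 16239 = 2*204*(204 + 40401) + 16239 = 2*204*40605 + 16239 = 16566840 + 16239 = 16583079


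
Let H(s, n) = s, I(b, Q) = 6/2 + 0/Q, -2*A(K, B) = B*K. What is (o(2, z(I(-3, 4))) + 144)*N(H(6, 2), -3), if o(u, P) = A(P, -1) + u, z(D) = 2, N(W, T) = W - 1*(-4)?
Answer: 1470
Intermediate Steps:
A(K, B) = -B*K/2
I(b, Q) = 3 (I(b, Q) = 6*(½) + 0 = 3 + 0 = 3)
N(W, T) = 4 + W (N(W, T) = W + 4 = 4 + W)
o(u, P) = u + P/2 (o(u, P) = -½*(-1)*P + u = P/2 + u = u + P/2)
(o(2, z(I(-3, 4))) + 144)*N(H(6, 2), -3) = ((2 + (½)*2) + 144)*(4 + 6) = ((2 + 1) + 144)*10 = (3 + 144)*10 = 147*10 = 1470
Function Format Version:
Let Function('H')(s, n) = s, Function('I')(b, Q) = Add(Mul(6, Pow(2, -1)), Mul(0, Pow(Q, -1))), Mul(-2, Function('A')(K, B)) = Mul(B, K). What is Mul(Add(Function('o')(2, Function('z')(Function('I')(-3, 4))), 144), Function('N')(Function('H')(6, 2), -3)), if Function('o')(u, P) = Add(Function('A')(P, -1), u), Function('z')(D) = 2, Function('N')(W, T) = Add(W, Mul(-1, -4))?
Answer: 1470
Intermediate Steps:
Function('A')(K, B) = Mul(Rational(-1, 2), B, K) (Function('A')(K, B) = Mul(Rational(-1, 2), Mul(B, K)) = Mul(Rational(-1, 2), B, K))
Function('I')(b, Q) = 3 (Function('I')(b, Q) = Add(Mul(6, Rational(1, 2)), 0) = Add(3, 0) = 3)
Function('N')(W, T) = Add(4, W) (Function('N')(W, T) = Add(W, 4) = Add(4, W))
Function('o')(u, P) = Add(u, Mul(Rational(1, 2), P)) (Function('o')(u, P) = Add(Mul(Rational(-1, 2), -1, P), u) = Add(Mul(Rational(1, 2), P), u) = Add(u, Mul(Rational(1, 2), P)))
Mul(Add(Function('o')(2, Function('z')(Function('I')(-3, 4))), 144), Function('N')(Function('H')(6, 2), -3)) = Mul(Add(Add(2, Mul(Rational(1, 2), 2)), 144), Add(4, 6)) = Mul(Add(Add(2, 1), 144), 10) = Mul(Add(3, 144), 10) = Mul(147, 10) = 1470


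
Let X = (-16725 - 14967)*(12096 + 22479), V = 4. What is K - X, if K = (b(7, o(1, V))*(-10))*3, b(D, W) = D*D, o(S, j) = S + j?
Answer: 1095749430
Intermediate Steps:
b(D, W) = D²
X = -1095750900 (X = -31692*34575 = -1095750900)
K = -1470 (K = (7²*(-10))*3 = (49*(-10))*3 = -490*3 = -1470)
K - X = -1470 - 1*(-1095750900) = -1470 + 1095750900 = 1095749430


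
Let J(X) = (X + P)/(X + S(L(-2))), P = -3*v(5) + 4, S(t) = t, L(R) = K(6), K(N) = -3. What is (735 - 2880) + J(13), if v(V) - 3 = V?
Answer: -21457/10 ≈ -2145.7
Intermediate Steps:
v(V) = 3 + V
L(R) = -3
P = -20 (P = -3*(3 + 5) + 4 = -3*8 + 4 = -24 + 4 = -20)
J(X) = (-20 + X)/(-3 + X) (J(X) = (X - 20)/(X - 3) = (-20 + X)/(-3 + X))
(735 - 2880) + J(13) = (735 - 2880) + (-20 + 13)/(-3 + 13) = -2145 - 7/10 = -21457/10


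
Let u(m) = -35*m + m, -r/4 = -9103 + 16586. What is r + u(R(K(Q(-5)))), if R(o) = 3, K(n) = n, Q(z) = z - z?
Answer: -30034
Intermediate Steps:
Q(z) = 0
r = -29932 (r = -4*(-9103 + 16586) = -4*7483 = -29932)
u(m) = -34*m
r + u(R(K(Q(-5)))) = -29932 - 34*3 = -29932 - 102 = -30034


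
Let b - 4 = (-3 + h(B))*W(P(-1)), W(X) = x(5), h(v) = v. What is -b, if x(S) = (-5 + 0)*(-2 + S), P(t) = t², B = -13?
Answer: -244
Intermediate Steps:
x(S) = 10 - 5*S (x(S) = -5*(-2 + S) = 10 - 5*S)
W(X) = -15 (W(X) = 10 - 5*5 = 10 - 25 = -15)
b = 244 (b = 4 + (-3 - 13)*(-15) = 4 - 16*(-15) = 4 + 240 = 244)
-b = -1*244 = -244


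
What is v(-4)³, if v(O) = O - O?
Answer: 0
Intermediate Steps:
v(O) = 0
v(-4)³ = 0³ = 0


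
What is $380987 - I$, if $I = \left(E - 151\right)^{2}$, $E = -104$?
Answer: $315962$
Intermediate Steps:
$I = 65025$ ($I = \left(-104 - 151\right)^{2} = \left(-255\right)^{2} = 65025$)
$380987 - I = 380987 - 65025 = 315962$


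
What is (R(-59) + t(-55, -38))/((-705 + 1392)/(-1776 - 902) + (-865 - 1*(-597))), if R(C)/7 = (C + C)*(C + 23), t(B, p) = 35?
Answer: -79726738/718391 ≈ -110.98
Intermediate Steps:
R(C) = 14*C*(23 + C) (R(C) = 7*((C + C)*(C + 23)) = 7*((2*C)*(23 + C)) = 7*(2*C*(23 + C)) = 14*C*(23 + C))
(R(-59) + t(-55, -38))/((-705 + 1392)/(-1776 - 902) + (-865 - 1*(-597))) = (14*(-59)*(23 - 59) + 35)/((-705 + 1392)/(-1776 - 902) + (-865 - 1*(-597))) = (14*(-59)*(-36) + 35)/(687/(-2678) + (-865 + 597)) = (29736 + 35)/(687*(-1/2678) - 268) = 29771/(-687/2678 - 268) = 29771/(-718391/2678) = 29771*(-2678/718391) = -79726738/718391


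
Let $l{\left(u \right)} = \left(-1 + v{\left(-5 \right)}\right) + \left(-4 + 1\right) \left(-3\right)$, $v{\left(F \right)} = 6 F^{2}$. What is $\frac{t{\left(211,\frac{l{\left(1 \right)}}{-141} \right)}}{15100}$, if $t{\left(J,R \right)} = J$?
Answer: $\frac{211}{15100} \approx 0.013974$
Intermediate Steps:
$l{\left(u \right)} = 158$ ($l{\left(u \right)} = \left(-1 + 6 \left(-5\right)^{2}\right) + \left(-4 + 1\right) \left(-3\right) = \left(-1 + 6 \cdot 25\right) - -9 = \left(-1 + 150\right) + 9 = 149 + 9 = 158$)
$\frac{t{\left(211,\frac{l{\left(1 \right)}}{-141} \right)}}{15100} = \frac{211}{15100}$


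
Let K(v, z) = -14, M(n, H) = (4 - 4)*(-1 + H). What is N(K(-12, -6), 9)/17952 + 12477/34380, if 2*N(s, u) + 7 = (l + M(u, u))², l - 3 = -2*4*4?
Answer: 6620099/17144160 ≈ 0.38614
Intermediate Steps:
M(n, H) = 0 (M(n, H) = 0*(-1 + H) = 0)
l = -29 (l = 3 - 2*4*4 = 3 - 8*4 = 3 - 32 = -29)
N(s, u) = 417 (N(s, u) = -7/2 + (-29 + 0)²/2 = -7/2 + (½)*(-29)² = -7/2 + (½)*841 = -7/2 + 841/2 = 417)
N(K(-12, -6), 9)/17952 + 12477/34380 = 417/17952 + 12477/34380 = 417*(1/17952) + 12477*(1/34380) = 139/5984 + 4159/11460 = 6620099/17144160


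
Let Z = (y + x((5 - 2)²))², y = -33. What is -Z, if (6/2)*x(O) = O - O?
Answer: -1089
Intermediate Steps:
x(O) = 0 (x(O) = (O - O)/3 = (⅓)*0 = 0)
Z = 1089 (Z = (-33 + 0)² = (-33)² = 1089)
-Z = -1*1089 = -1089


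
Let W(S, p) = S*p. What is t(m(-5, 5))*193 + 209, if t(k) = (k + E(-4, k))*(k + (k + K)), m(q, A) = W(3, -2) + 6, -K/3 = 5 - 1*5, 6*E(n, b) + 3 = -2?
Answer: 209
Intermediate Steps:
E(n, b) = -⅚ (E(n, b) = -½ + (⅙)*(-2) = -½ - ⅓ = -⅚)
K = 0 (K = -3*(5 - 1*5) = -3*(5 - 5) = -3*0 = 0)
m(q, A) = 0 (m(q, A) = 3*(-2) + 6 = -6 + 6 = 0)
t(k) = 2*k*(-⅚ + k) (t(k) = (k - ⅚)*(k + (k + 0)) = (-⅚ + k)*(k + k) = (-⅚ + k)*(2*k) = 2*k*(-⅚ + k))
t(m(-5, 5))*193 + 209 = ((⅓)*0*(-5 + 6*0))*193 + 209 = ((⅓)*0*(-5 + 0))*193 + 209 = ((⅓)*0*(-5))*193 + 209 = 0*193 + 209 = 0 + 209 = 209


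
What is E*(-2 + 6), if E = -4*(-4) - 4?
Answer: 48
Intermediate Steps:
E = 12 (E = 16 - 4 = 12)
E*(-2 + 6) = 12*(-2 + 6) = 12*4 = 48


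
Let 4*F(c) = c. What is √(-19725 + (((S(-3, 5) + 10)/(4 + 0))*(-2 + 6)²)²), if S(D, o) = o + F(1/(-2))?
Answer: I*√64739/2 ≈ 127.22*I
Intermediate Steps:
F(c) = c/4
S(D, o) = -⅛ + o (S(D, o) = o + (¼)/(-2) = o + (¼)*(-½) = o - ⅛ = -⅛ + o)
√(-19725 + (((S(-3, 5) + 10)/(4 + 0))*(-2 + 6)²)²) = √(-19725 + ((((-⅛ + 5) + 10)/(4 + 0))*(-2 + 6)²)²) = √(-19725 + (((39/8 + 10)/4)*4²)²) = √(-19725 + (((119/8)*(¼))*16)²) = √(-19725 + ((119/32)*16)²) = √(-19725 + (119/2)²) = √(-19725 + 14161/4) = √(-64739/4) = I*√64739/2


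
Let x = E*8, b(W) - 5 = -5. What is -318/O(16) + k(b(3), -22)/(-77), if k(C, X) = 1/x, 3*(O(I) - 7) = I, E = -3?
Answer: -1762955/68376 ≈ -25.783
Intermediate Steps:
b(W) = 0 (b(W) = 5 - 5 = 0)
O(I) = 7 + I/3
x = -24 (x = -3*8 = -24)
k(C, X) = -1/24 (k(C, X) = 1/(-24) = -1/24)
-318/O(16) + k(b(3), -22)/(-77) = -318/(7 + (⅓)*16) - 1/24/(-77) = -318/(7 + 16/3) - 1/24*(-1/77) = -318/37/3 + 1/1848 = -318*3/37 + 1/1848 = -954/37 + 1/1848 = -1762955/68376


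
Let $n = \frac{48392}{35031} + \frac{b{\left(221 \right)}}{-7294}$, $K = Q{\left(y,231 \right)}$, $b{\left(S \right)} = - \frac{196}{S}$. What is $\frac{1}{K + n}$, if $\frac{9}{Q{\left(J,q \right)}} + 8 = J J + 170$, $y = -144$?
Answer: $\frac{3121932383154}{4314377229901} \approx 0.72361$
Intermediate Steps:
$Q{\left(J,q \right)} = \frac{9}{162 + J^{2}}$ ($Q{\left(J,q \right)} = \frac{9}{-8 + \left(J J + 170\right)} = \frac{9}{-8 + \left(J^{2} + 170\right)} = \frac{9}{-8 + \left(170 + J^{2}\right)} = \frac{9}{162 + J^{2}}$)
$K = \frac{1}{2322}$ ($K = \frac{9}{162 + \left(-144\right)^{2}} = \frac{9}{162 + 20736} = \frac{9}{20898} = 9 \cdot \frac{1}{20898} = \frac{1}{2322} \approx 0.00043066$)
$n = \frac{5572393706}{4033504371}$ ($n = \frac{48392}{35031} + \frac{\left(-196\right) \frac{1}{221}}{-7294} = 48392 \cdot \frac{1}{35031} + \left(-196\right) \frac{1}{221} \left(- \frac{1}{7294}\right) = \frac{48392}{35031} - - \frac{14}{115141} = \frac{48392}{35031} + \frac{14}{115141} = \frac{5572393706}{4033504371} \approx 1.3815$)
$\frac{1}{K + n} = \frac{1}{\frac{1}{2322} + \frac{5572393706}{4033504371}} = \frac{1}{\frac{4314377229901}{3121932383154}} = \frac{3121932383154}{4314377229901}$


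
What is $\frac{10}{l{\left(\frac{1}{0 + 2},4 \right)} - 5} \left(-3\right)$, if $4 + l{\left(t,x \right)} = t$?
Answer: $\frac{60}{17} \approx 3.5294$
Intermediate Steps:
$l{\left(t,x \right)} = -4 + t$
$\frac{10}{l{\left(\frac{1}{0 + 2},4 \right)} - 5} \left(-3\right) = \frac{10}{\left(-4 + \frac{1}{0 + 2}\right) - 5} \left(-3\right) = \frac{10}{\left(-4 + \frac{1}{2}\right) - 5} \left(-3\right) = \frac{10}{- \frac{7}{2} - 5} \left(-3\right) = \frac{10}{- \frac{17}{2}} \left(-3\right) = 10 \left(- \frac{2}{17}\right) \left(-3\right) = \left(- \frac{20}{17}\right) \left(-3\right) = \frac{60}{17}$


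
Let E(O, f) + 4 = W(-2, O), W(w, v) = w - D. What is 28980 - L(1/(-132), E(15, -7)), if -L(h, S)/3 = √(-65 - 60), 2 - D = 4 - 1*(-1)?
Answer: 28980 + 15*I*√5 ≈ 28980.0 + 33.541*I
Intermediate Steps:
D = -3 (D = 2 - (4 - 1*(-1)) = 2 - (4 + 1) = 2 - 1*5 = 2 - 5 = -3)
W(w, v) = 3 + w (W(w, v) = w - 1*(-3) = w + 3 = 3 + w)
E(O, f) = -3 (E(O, f) = -4 + (3 - 2) = -4 + 1 = -3)
L(h, S) = -15*I*√5 (L(h, S) = -3*√(-65 - 60) = -15*I*√5)
28980 - L(1/(-132), E(15, -7)) = 28980 - (-15)*I*√5 = 28980 + 15*I*√5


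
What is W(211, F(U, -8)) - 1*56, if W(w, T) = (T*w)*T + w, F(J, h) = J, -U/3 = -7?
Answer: 93206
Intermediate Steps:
U = 21 (U = -3*(-7) = 21)
W(w, T) = w + w*T**2 (W(w, T) = w*T**2 + w = w + w*T**2)
W(211, F(U, -8)) - 1*56 = 211*(1 + 21**2) - 1*56 = 211*(1 + 441) - 56 = 211*442 - 56 = 93262 - 56 = 93206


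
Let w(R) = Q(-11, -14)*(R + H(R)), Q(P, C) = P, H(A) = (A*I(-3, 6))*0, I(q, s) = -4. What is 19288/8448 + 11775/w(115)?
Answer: -170627/24288 ≈ -7.0252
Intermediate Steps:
H(A) = 0 (H(A) = (A*(-4))*0 = -4*A*0 = 0)
w(R) = -11*R (w(R) = -11*(R + 0) = -11*R)
19288/8448 + 11775/w(115) = 19288/8448 + 11775/((-11*115)) = 19288*(1/8448) + 11775/(-1265) = 2411/1056 + 11775*(-1/1265) = 2411/1056 - 2355/253 = -170627/24288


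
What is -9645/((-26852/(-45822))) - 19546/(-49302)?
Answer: -778166118721/47280618 ≈ -16458.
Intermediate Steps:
-9645/((-26852/(-45822))) - 19546/(-49302) = -9645/((-26852*(-1/45822))) - 19546*(-1/49302) = -9645/1918/3273 + 9773/24651 = -9645*3273/1918 + 9773/24651 = -31568085/1918 + 9773/24651 = -778166118721/47280618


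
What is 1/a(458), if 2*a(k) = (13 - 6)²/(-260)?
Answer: -520/49 ≈ -10.612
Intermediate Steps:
a(k) = -49/520 (a(k) = ((13 - 6)²/(-260))/2 = (7²*(-1/260))/2 = (49*(-1/260))/2 = (½)*(-49/260) = -49/520)
1/a(458) = 1/(-49/520) = -520/49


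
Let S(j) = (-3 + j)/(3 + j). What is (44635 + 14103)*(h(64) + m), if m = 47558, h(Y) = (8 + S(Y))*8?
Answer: 187442473556/67 ≈ 2.7976e+9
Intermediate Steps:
S(j) = (-3 + j)/(3 + j)
h(Y) = 64 + 8*(-3 + Y)/(3 + Y) (h(Y) = (8 + (-3 + Y)/(3 + Y))*8 = 64 + 8*(-3 + Y)/(3 + Y))
(44635 + 14103)*(h(64) + m) = (44635 + 14103)*(24*(7 + 3*64)/(3 + 64) + 47558) = 58738*(24*(7 + 192)/67 + 47558) = 58738*(24*(1/67)*199 + 47558) = 58738*(4776/67 + 47558) = 58738*(3191162/67) = 187442473556/67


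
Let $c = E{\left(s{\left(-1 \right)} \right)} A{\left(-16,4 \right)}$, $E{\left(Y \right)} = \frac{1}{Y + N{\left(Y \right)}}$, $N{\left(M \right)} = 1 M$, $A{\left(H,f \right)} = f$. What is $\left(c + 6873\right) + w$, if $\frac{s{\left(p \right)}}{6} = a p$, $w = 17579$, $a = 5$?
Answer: $\frac{366779}{15} \approx 24452.0$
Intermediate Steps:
$N{\left(M \right)} = M$
$s{\left(p \right)} = 30 p$ ($s{\left(p \right)} = 6 \cdot 5 p = 30 p$)
$E{\left(Y \right)} = \frac{1}{2 Y}$ ($E{\left(Y \right)} = \frac{1}{Y + Y} = \frac{1}{2 Y}$)
$c = - \frac{1}{15}$ ($c = \frac{1}{2 \cdot 30 \left(-1\right)} 4 = \frac{1}{2 \left(-30\right)} 4 = \frac{1}{2} \left(- \frac{1}{30}\right) 4 = \left(- \frac{1}{60}\right) 4 = - \frac{1}{15} \approx -0.066667$)
$\left(c + 6873\right) + w = \left(- \frac{1}{15} + 6873\right) + 17579 = \frac{103094}{15} + 17579 = \frac{366779}{15}$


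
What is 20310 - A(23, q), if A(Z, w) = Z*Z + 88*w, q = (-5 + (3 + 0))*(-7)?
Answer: 18549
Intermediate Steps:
q = 14 (q = (-5 + 3)*(-7) = -2*(-7) = 14)
A(Z, w) = Z² + 88*w
20310 - A(23, q) = 20310 - (23² + 88*14) = 20310 - (529 + 1232) = 20310 - 1*1761 = 20310 - 1761 = 18549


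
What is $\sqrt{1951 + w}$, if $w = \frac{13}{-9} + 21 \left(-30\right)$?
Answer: $\frac{2 \sqrt{2969}}{3} \approx 36.326$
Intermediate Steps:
$w = - \frac{5683}{9}$ ($w = 13 \left(- \frac{1}{9}\right) - 630 = - \frac{13}{9} - 630 = - \frac{5683}{9} \approx -631.44$)
$\sqrt{1951 + w} = \sqrt{1951 - \frac{5683}{9}} = \sqrt{\frac{11876}{9}} = \frac{2 \sqrt{2969}}{3}$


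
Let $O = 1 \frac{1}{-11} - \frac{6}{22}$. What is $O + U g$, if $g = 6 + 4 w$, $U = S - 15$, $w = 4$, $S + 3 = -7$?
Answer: $- \frac{6054}{11} \approx -550.36$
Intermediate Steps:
$S = -10$ ($S = -3 - 7 = -10$)
$O = - \frac{4}{11}$ ($O = 1 \left(- \frac{1}{11}\right) - \frac{3}{11} = - \frac{1}{11} - \frac{3}{11} = - \frac{4}{11} \approx -0.36364$)
$U = -25$ ($U = -10 - 15 = -25$)
$g = 22$ ($g = 6 + 4 \cdot 4 = 6 + 16 = 22$)
$O + U g = - \frac{4}{11} - 550 = - \frac{6054}{11}$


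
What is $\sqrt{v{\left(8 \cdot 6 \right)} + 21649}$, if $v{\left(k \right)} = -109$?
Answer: $2 \sqrt{5385} \approx 146.77$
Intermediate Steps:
$\sqrt{v{\left(8 \cdot 6 \right)} + 21649} = \sqrt{-109 + 21649} = \sqrt{21540} = 2 \sqrt{5385}$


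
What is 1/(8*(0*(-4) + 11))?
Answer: 1/88 ≈ 0.011364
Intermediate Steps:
1/(8*(0*(-4) + 11)) = 1/(8*(0 + 11)) = 1/(8*11) = 1/88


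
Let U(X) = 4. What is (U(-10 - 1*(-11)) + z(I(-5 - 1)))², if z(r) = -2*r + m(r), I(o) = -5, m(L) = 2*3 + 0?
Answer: 400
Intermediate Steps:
m(L) = 6 (m(L) = 6 + 0 = 6)
z(r) = 6 - 2*r (z(r) = -2*r + 6 = 6 - 2*r)
(U(-10 - 1*(-11)) + z(I(-5 - 1)))² = (4 + (6 - 2*(-5)))² = (4 + (6 + 10))² = (4 + 16)² = 20² = 400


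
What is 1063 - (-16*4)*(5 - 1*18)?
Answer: 231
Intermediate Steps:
1063 - (-16*4)*(5 - 1*18) = 1063 - (-64)*(5 - 18) = 1063 - (-64)*(-13) = 1063 - 1*832 = 1063 - 832 = 231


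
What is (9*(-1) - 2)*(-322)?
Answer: 3542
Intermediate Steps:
(9*(-1) - 2)*(-322) = (-9 - 2)*(-322) = -11*(-322) = 3542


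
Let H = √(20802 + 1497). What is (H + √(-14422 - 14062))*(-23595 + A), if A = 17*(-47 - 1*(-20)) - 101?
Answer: -24155*√22299 - 48310*I*√7121 ≈ -3.607e+6 - 4.0767e+6*I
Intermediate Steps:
H = √22299 ≈ 149.33
A = -560 (A = 17*(-47 + 20) - 101 = 17*(-27) - 101 = -459 - 101 = -560)
(H + √(-14422 - 14062))*(-23595 + A) = (√22299 + √(-14422 - 14062))*(-23595 - 560) = (√22299 + √(-28484))*(-24155) = (√22299 + 2*I*√7121)*(-24155) = -24155*√22299 - 48310*I*√7121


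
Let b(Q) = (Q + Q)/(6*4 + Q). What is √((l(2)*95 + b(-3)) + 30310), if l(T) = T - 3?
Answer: √1480521/7 ≈ 173.82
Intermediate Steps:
b(Q) = 2*Q/(24 + Q) (b(Q) = (2*Q)/(24 + Q) = 2*Q/(24 + Q))
l(T) = -3 + T
√((l(2)*95 + b(-3)) + 30310) = √(((-3 + 2)*95 + 2*(-3)/(24 - 3)) + 30310) = √((-1*95 + 2*(-3)/21) + 30310) = √((-95 + 2*(-3)*(1/21)) + 30310) = √((-95 - 2/7) + 30310) = √(-667/7 + 30310) = √(211503/7) = √1480521/7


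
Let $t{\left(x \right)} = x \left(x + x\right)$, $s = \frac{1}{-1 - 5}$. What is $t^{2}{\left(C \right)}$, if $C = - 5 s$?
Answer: $\frac{625}{324} \approx 1.929$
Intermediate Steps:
$s = - \frac{1}{6}$ ($s = \frac{1}{-6} = - \frac{1}{6} \approx -0.16667$)
$C = \frac{5}{6}$ ($C = \left(-5\right) \left(- \frac{1}{6}\right) = \frac{5}{6} \approx 0.83333$)
$t{\left(x \right)} = 2 x^{2}$ ($t{\left(x \right)} = x 2 x = 2 x^{2}$)
$t^{2}{\left(C \right)} = \left(2 \left(\frac{5}{6}\right)^{2}\right)^{2} = \left(2 \cdot \frac{25}{36}\right)^{2} = \left(\frac{25}{18}\right)^{2} = \frac{625}{324}$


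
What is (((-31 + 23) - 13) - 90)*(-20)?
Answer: 2220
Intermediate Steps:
(((-31 + 23) - 13) - 90)*(-20) = ((-8 - 13) - 90)*(-20) = (-21 - 90)*(-20) = -111*(-20) = 2220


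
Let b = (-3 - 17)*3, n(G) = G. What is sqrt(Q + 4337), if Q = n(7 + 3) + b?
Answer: sqrt(4287) ≈ 65.475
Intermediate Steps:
b = -60 (b = -20*3 = -60)
Q = -50 (Q = (7 + 3) - 60 = 10 - 60 = -50)
sqrt(Q + 4337) = sqrt(-50 + 4337) = sqrt(4287)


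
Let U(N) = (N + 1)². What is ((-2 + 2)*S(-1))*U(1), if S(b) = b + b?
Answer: 0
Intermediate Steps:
U(N) = (1 + N)²
S(b) = 2*b
((-2 + 2)*S(-1))*U(1) = ((-2 + 2)*(2*(-1)))*(1 + 1)² = (0*(-2))*2² = 0*4 = 0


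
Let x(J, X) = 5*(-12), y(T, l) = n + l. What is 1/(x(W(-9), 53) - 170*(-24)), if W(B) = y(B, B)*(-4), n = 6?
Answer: 1/4020 ≈ 0.00024876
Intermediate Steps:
y(T, l) = 6 + l
W(B) = -24 - 4*B (W(B) = (6 + B)*(-4) = -24 - 4*B)
x(J, X) = -60
1/(x(W(-9), 53) - 170*(-24)) = 1/(-60 - 170*(-24)) = 1/(-60 + 4080) = 1/4020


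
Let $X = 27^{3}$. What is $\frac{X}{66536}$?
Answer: $\frac{19683}{66536} \approx 0.29583$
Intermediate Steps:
$X = 19683$
$\frac{X}{66536} = \frac{19683}{66536}$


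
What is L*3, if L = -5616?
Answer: -16848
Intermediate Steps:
L*3 = -5616*3 = -16848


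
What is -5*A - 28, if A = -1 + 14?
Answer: -93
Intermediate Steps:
A = 13
-5*A - 28 = -5*13 - 28 = -65 - 28 = -93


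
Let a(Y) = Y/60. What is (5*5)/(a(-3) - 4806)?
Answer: -500/96121 ≈ -0.0052018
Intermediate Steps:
a(Y) = Y/60 (a(Y) = Y*(1/60) = Y/60)
(5*5)/(a(-3) - 4806) = (5*5)/((1/60)*(-3) - 4806) = 25/(-1/20 - 4806) = 25/(-96121/20) = -20/96121*25 = -500/96121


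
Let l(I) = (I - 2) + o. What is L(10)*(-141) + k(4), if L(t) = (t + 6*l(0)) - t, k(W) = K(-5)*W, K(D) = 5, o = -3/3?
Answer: 2558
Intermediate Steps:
o = -1 (o = -3*⅓ = -1)
l(I) = -3 + I (l(I) = (I - 2) - 1 = (-2 + I) - 1 = -3 + I)
k(W) = 5*W
L(t) = -18 (L(t) = (t + 6*(-3 + 0)) - t = (t + 6*(-3)) - t = (t - 18) - t = (-18 + t) - t = -18)
L(10)*(-141) + k(4) = -18*(-141) + 5*4 = 2538 + 20 = 2558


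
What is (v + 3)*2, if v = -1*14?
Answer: -22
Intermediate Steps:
v = -14
(v + 3)*2 = (-14 + 3)*2 = -11*2 = -22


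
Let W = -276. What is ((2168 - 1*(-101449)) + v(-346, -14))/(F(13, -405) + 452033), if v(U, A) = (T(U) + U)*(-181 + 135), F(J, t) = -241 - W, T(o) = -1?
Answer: 119579/452068 ≈ 0.26452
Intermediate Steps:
F(J, t) = 35 (F(J, t) = -241 - 1*(-276) = -241 + 276 = 35)
v(U, A) = 46 - 46*U (v(U, A) = (-1 + U)*(-181 + 135) = (-1 + U)*(-46) = 46 - 46*U)
((2168 - 1*(-101449)) + v(-346, -14))/(F(13, -405) + 452033) = ((2168 - 1*(-101449)) + (46 - 46*(-346)))/(35 + 452033) = ((2168 + 101449) + (46 + 15916))/452068 = (103617 + 15962)*(1/452068) = 119579*(1/452068) = 119579/452068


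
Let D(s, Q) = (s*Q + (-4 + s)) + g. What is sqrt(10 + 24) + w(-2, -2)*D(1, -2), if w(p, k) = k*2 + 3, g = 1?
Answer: 4 + sqrt(34) ≈ 9.8309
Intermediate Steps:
w(p, k) = 3 + 2*k (w(p, k) = 2*k + 3 = 3 + 2*k)
D(s, Q) = -3 + s + Q*s (D(s, Q) = (s*Q + (-4 + s)) + 1 = (Q*s + (-4 + s)) + 1 = (-4 + s + Q*s) + 1 = -3 + s + Q*s)
sqrt(10 + 24) + w(-2, -2)*D(1, -2) = sqrt(10 + 24) + (3 + 2*(-2))*(-3 + 1 - 2*1) = sqrt(34) + (3 - 4)*(-3 + 1 - 2) = sqrt(34) - 1*(-4) = sqrt(34) + 4 = 4 + sqrt(34)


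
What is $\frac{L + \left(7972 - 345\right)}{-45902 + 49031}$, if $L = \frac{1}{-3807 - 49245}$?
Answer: $\frac{404627603}{165999708} \approx 2.4375$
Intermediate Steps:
$L = - \frac{1}{53052}$ ($L = \frac{1}{-53052} = - \frac{1}{53052} \approx -1.8849 \cdot 10^{-5}$)
$\frac{L + \left(7972 - 345\right)}{-45902 + 49031} = \frac{- \frac{1}{53052} + \left(7972 - 345\right)}{-45902 + 49031} = \frac{- \frac{1}{53052} + \left(7972 - 345\right)}{3129} = \left(- \frac{1}{53052} + 7627\right) \frac{1}{3129} = \frac{404627603}{53052} \cdot \frac{1}{3129} = \frac{404627603}{165999708}$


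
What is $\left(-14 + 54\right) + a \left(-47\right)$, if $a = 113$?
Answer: $-5271$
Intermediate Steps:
$\left(-14 + 54\right) + a \left(-47\right) = \left(-14 + 54\right) + 113 \left(-47\right) = 40 - 5311 = -5271$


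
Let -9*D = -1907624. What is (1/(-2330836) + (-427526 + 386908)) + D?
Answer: 3594293623823/20977524 ≈ 1.7134e+5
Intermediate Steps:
D = 1907624/9 (D = -⅑*(-1907624) = 1907624/9 ≈ 2.1196e+5)
(1/(-2330836) + (-427526 + 386908)) + D = (1/(-2330836) + (-427526 + 386908)) + 1907624/9 = (-1/2330836 - 40618) + 1907624/9 = -94673896649/2330836 + 1907624/9 = 3594293623823/20977524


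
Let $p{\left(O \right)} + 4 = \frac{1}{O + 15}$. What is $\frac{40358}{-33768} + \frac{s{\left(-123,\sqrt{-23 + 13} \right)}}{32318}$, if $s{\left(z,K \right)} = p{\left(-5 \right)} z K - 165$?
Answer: $- \frac{29769581}{24802596} + \frac{369 i \sqrt{10}}{24860} \approx -1.2003 + 0.046938 i$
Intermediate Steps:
$p{\left(O \right)} = -4 + \frac{1}{15 + O}$ ($p{\left(O \right)} = -4 + \frac{1}{O + 15} = -4 + \frac{1}{15 + O}$)
$s{\left(z,K \right)} = -165 - \frac{39 K z}{10}$ ($s{\left(z,K \right)} = \frac{-59 - -20}{15 - 5} z K - 165 = \frac{-59 + 20}{10} z K - 165 = \frac{1}{10} \left(-39\right) z K - 165 = - \frac{39 z}{10} K - 165 = - \frac{39 K z}{10} - 165 = -165 - \frac{39 K z}{10}$)
$\frac{40358}{-33768} + \frac{s{\left(-123,\sqrt{-23 + 13} \right)}}{32318} = \frac{40358}{-33768} + \frac{-165 - \frac{39}{10} \sqrt{-23 + 13} \left(-123\right)}{32318} = 40358 \left(- \frac{1}{33768}\right) + \left(-165 - \frac{39}{10} \sqrt{-10} \left(-123\right)\right) \frac{1}{32318} = - \frac{20179}{16884} + \left(-165 - \frac{39}{10} i \sqrt{10} \left(-123\right)\right) \frac{1}{32318} = - \frac{20179}{16884} + \left(-165 + \frac{4797 i \sqrt{10}}{10}\right) \frac{1}{32318} = - \frac{20179}{16884} - \left(\frac{15}{2938} - \frac{369 i \sqrt{10}}{24860}\right) = - \frac{29769581}{24802596} + \frac{369 i \sqrt{10}}{24860}$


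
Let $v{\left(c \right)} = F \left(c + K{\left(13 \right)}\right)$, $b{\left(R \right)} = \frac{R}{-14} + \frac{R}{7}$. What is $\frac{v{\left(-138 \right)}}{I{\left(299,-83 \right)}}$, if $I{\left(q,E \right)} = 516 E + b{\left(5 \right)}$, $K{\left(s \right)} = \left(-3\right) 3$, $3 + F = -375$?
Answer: $- \frac{777924}{599587} \approx -1.2974$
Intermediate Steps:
$F = -378$ ($F = -3 - 375 = -378$)
$b{\left(R \right)} = \frac{R}{14}$ ($b{\left(R \right)} = R \left(- \frac{1}{14}\right) + R \frac{1}{7} = - \frac{R}{14} + \frac{R}{7} = \frac{R}{14}$)
$K{\left(s \right)} = -9$
$v{\left(c \right)} = 3402 - 378 c$ ($v{\left(c \right)} = - 378 \left(c - 9\right) = - 378 \left(-9 + c\right) = 3402 - 378 c$)
$I{\left(q,E \right)} = \frac{5}{14} + 516 E$ ($I{\left(q,E \right)} = 516 E + \frac{1}{14} \cdot 5 = 516 E + \frac{5}{14} = \frac{5}{14} + 516 E$)
$\frac{v{\left(-138 \right)}}{I{\left(299,-83 \right)}} = \frac{3402 - -52164}{\frac{5}{14} + 516 \left(-83\right)} = \frac{3402 + 52164}{\frac{5}{14} - 42828} = \frac{55566}{- \frac{599587}{14}} = 55566 \left(- \frac{14}{599587}\right) = - \frac{777924}{599587}$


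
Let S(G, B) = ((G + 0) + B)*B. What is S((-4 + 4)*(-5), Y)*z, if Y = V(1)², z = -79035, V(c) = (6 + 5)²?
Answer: -16941854159835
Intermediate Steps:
V(c) = 121 (V(c) = 11² = 121)
Y = 14641 (Y = 121² = 14641)
S(G, B) = B*(B + G) (S(G, B) = (G + B)*B = (B + G)*B = B*(B + G))
S((-4 + 4)*(-5), Y)*z = (14641*(14641 + (-4 + 4)*(-5)))*(-79035) = (14641*(14641 + 0*(-5)))*(-79035) = (14641*(14641 + 0))*(-79035) = (14641*14641)*(-79035) = 214358881*(-79035) = -16941854159835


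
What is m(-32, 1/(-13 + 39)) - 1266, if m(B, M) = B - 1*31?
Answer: -1329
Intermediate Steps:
m(B, M) = -31 + B (m(B, M) = B - 31 = -31 + B)
m(-32, 1/(-13 + 39)) - 1266 = (-31 - 32) - 1266 = -63 - 1266 = -1329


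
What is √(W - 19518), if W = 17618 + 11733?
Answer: √9833 ≈ 99.161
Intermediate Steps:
W = 29351
√(W - 19518) = √(29351 - 19518) = √9833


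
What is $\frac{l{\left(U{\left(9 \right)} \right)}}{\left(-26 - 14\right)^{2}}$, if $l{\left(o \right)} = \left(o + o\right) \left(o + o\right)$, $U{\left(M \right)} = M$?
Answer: $\frac{81}{400} \approx 0.2025$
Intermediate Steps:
$l{\left(o \right)} = 4 o^{2}$ ($l{\left(o \right)} = 2 o 2 o = 4 o^{2}$)
$\frac{l{\left(U{\left(9 \right)} \right)}}{\left(-26 - 14\right)^{2}} = \frac{4 \cdot 9^{2}}{\left(-26 - 14\right)^{2}} = \frac{4 \cdot 81}{\left(-26 - 14\right)^{2}} = \frac{324}{\left(-40\right)^{2}} = \frac{324}{1600} = 324 \cdot \frac{1}{1600} = \frac{81}{400}$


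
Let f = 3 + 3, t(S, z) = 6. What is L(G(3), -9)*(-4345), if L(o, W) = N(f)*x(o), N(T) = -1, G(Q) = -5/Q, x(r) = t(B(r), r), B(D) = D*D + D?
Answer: 26070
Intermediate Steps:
B(D) = D + D² (B(D) = D² + D = D + D²)
x(r) = 6
f = 6
L(o, W) = -6 (L(o, W) = -1*6 = -6)
L(G(3), -9)*(-4345) = -6*(-4345) = 26070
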